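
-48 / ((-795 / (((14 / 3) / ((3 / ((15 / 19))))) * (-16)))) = -3584 / 3021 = -1.19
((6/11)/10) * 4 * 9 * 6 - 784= -42472/55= -772.22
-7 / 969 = -0.01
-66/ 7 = -9.43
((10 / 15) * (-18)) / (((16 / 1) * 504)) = -1 / 672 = -0.00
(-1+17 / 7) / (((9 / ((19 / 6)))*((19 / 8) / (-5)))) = -1.06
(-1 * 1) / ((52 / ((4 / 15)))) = -1 / 195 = -0.01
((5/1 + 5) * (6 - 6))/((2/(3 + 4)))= 0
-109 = -109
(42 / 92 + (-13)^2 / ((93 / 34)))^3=18878253855543109 / 78292892952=241123.47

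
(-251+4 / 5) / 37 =-1251 / 185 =-6.76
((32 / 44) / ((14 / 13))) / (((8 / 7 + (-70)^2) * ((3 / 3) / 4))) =52 / 94347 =0.00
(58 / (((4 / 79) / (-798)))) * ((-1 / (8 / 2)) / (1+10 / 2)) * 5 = 1523515 / 8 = 190439.38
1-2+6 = 5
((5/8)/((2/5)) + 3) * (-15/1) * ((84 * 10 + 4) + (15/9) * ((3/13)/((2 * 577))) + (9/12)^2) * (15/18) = -184983921725/3840512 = -48166.47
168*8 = 1344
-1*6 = -6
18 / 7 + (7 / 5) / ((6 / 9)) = 327 / 70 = 4.67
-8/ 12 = -2/ 3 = -0.67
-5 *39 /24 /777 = -65 /6216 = -0.01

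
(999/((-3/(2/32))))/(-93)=111/496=0.22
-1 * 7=-7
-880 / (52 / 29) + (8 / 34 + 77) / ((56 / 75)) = -4793585 / 12376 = -387.33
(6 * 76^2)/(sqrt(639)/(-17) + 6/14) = -4811408 * sqrt(71)/1595-11684848/1595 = -32743.88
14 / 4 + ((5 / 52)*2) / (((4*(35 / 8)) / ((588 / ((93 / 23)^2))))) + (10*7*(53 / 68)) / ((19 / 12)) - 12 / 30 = 4594532687 / 121057170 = 37.95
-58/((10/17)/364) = -179452/5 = -35890.40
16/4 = 4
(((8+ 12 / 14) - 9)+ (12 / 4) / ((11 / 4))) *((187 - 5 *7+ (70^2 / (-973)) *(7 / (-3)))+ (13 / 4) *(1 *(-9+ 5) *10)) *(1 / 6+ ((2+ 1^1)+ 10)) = 40582379 / 96327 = 421.30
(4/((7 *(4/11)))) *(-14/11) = -2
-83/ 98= -0.85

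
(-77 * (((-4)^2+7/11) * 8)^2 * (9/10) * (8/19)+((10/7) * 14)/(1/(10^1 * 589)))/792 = -52126199/103455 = -503.85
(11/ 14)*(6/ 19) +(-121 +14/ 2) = -15129/ 133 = -113.75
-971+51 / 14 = -13543 / 14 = -967.36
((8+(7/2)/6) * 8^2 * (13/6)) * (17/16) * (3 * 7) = 159341/6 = 26556.83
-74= -74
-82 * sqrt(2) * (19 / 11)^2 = -29602 * sqrt(2) / 121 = -345.98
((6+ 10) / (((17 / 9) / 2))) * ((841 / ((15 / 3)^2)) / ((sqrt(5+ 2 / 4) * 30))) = 40368 * sqrt(22) / 23375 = 8.10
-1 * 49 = -49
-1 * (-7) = 7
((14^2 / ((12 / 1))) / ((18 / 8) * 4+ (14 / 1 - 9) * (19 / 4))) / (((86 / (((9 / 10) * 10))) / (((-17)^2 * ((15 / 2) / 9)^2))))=354025 / 33798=10.47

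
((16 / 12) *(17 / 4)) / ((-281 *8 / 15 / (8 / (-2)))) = 85 / 562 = 0.15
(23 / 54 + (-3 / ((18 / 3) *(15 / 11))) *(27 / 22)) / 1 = -13 / 540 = -0.02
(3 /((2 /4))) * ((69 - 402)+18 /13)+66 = -25008 /13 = -1923.69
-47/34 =-1.38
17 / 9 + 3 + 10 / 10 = 53 / 9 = 5.89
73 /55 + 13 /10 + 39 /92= 3.05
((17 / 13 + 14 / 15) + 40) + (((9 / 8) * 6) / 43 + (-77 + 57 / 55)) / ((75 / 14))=43182043 / 1537250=28.09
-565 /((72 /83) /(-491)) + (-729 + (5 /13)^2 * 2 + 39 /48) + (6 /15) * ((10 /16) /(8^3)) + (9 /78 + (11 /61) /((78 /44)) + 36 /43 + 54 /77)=200741185346039363 /629141280768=319071.71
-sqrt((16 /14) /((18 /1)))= -2*sqrt(7) /21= -0.25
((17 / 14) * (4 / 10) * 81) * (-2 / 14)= -1377 / 245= -5.62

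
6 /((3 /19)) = 38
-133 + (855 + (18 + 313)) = 1053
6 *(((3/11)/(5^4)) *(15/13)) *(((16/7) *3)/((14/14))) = 2592/125125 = 0.02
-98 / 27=-3.63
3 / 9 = 1 / 3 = 0.33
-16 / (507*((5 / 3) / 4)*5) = -64 / 4225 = -0.02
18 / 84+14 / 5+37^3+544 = 3584001 / 70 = 51200.01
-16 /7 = -2.29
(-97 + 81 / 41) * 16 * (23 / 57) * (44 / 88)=-716864 / 2337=-306.75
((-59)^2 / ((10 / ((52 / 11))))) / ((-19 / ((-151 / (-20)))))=-6833203 / 10450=-653.90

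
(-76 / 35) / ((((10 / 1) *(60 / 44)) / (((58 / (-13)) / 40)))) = 6061 / 341250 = 0.02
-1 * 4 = -4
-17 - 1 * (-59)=42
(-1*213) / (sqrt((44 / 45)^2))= -9585 / 44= -217.84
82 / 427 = 0.19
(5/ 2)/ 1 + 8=21/ 2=10.50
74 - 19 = 55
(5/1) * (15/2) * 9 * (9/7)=6075/14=433.93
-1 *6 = -6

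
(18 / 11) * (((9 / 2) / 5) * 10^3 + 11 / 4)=1477.23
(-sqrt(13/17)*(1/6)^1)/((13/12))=-2*sqrt(221)/221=-0.13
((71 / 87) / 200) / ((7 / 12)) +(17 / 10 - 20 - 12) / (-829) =183202 / 4207175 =0.04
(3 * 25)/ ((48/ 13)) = 325/ 16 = 20.31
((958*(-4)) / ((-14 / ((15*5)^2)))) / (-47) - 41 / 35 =-53889427 / 1645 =-32759.53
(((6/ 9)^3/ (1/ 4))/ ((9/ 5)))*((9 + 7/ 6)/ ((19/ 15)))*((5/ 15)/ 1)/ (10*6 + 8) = 6100/ 235467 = 0.03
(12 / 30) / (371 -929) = -1 / 1395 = -0.00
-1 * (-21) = 21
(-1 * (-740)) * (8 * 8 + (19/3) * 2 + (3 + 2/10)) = 177304/3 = 59101.33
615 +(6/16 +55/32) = 19747/32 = 617.09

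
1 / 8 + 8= 65 / 8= 8.12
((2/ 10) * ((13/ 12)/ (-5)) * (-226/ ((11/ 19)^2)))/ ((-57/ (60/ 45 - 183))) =3042299/ 32670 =93.12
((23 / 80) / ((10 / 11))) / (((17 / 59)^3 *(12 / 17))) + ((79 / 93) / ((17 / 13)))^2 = 153178370021 / 7998595200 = 19.15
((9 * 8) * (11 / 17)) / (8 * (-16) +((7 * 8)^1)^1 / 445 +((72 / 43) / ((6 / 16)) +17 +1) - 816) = -841940 / 16651653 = -0.05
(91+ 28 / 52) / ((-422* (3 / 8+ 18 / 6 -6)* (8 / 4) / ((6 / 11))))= 680 / 30173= 0.02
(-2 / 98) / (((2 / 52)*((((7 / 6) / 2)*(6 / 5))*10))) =-26 / 343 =-0.08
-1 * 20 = -20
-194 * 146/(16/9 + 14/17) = -2166786/199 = -10888.37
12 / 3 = 4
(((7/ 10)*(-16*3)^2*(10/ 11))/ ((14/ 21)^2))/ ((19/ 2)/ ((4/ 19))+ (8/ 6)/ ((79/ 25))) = 68802048/ 949927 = 72.43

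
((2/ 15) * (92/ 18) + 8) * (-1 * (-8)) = 9376/ 135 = 69.45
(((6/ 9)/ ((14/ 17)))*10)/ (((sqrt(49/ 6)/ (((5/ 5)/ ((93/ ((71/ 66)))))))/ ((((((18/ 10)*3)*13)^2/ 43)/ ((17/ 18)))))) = 5831514*sqrt(6)/ 3592435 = 3.98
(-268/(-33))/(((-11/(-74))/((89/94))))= 882524/17061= 51.73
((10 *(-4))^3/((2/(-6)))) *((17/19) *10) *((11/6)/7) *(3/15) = 11968000/133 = 89984.96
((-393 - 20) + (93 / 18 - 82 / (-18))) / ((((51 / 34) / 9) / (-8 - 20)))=203252 / 3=67750.67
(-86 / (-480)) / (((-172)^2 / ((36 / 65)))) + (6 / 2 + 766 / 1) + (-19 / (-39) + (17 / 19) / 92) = 902280063533 / 1172558400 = 769.50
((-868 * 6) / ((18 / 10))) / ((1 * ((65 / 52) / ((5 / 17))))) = -34720 / 51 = -680.78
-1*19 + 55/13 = -192/13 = -14.77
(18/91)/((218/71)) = 639/9919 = 0.06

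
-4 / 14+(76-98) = -156 / 7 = -22.29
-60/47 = -1.28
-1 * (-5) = 5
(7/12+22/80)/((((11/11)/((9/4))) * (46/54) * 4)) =8343/14720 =0.57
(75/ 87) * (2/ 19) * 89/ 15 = 890/ 1653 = 0.54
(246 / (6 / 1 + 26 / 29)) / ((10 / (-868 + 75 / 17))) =-52367127 / 17000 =-3080.42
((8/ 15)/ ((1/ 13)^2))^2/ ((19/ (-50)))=-3655808/ 171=-21378.99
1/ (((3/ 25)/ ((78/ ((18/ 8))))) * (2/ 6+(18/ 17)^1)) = 44200/ 213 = 207.51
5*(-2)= -10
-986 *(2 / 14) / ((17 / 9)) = -522 / 7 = -74.57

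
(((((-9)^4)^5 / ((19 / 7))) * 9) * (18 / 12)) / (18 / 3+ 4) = 2297798771761759543389 / 380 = 6046838873057261956.29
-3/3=-1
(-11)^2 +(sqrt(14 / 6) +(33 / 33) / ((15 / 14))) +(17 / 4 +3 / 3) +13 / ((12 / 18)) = sqrt(21) / 3 +8801 / 60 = 148.21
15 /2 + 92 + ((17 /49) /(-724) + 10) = 3884605 /35476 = 109.50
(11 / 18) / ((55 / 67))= 67 / 90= 0.74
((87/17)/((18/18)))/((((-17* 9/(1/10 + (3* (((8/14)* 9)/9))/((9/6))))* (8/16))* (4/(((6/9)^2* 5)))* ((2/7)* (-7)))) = 841/36414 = 0.02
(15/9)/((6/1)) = 0.28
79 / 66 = 1.20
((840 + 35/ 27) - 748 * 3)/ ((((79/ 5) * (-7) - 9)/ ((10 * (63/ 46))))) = 6627775/ 41262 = 160.63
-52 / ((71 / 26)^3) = -2.55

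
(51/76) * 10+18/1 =939/38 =24.71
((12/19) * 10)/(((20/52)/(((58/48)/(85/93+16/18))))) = 105183/9557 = 11.01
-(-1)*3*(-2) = -6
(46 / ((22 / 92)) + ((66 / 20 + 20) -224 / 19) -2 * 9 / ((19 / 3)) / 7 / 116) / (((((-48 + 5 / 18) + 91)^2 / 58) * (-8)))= -3503096343 / 4439041915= -0.79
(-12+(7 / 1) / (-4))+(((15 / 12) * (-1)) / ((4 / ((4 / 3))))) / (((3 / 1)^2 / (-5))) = -365 / 27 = -13.52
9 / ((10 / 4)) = 18 / 5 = 3.60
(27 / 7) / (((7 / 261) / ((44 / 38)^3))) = 75036456 / 336091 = 223.26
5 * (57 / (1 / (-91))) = -25935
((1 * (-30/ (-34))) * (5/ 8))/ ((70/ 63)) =135/ 272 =0.50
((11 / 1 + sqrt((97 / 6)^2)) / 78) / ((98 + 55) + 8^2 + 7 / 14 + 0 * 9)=163 / 101790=0.00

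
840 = 840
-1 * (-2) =2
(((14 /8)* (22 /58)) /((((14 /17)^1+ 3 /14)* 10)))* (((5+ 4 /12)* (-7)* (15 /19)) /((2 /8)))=-1026256 /136097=-7.54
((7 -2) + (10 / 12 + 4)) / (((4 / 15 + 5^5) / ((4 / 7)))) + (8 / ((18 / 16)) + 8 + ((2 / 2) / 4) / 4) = 717099265 / 47254032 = 15.18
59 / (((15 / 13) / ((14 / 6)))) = 5369 / 45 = 119.31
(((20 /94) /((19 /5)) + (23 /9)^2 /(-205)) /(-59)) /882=-357853 /771633254070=-0.00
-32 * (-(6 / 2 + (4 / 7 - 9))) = -1216 / 7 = -173.71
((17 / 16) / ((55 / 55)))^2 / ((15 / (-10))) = -289 / 384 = -0.75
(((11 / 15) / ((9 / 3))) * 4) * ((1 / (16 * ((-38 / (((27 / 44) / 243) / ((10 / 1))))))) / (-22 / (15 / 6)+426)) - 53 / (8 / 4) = -27223801921 / 1027313280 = -26.50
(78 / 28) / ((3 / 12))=78 / 7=11.14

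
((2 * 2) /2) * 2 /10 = 2 /5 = 0.40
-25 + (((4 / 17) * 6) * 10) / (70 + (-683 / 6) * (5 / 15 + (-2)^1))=-396511 / 15895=-24.95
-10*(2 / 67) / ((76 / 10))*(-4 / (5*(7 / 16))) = 640 / 8911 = 0.07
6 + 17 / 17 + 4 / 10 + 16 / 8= 47 / 5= 9.40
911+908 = 1819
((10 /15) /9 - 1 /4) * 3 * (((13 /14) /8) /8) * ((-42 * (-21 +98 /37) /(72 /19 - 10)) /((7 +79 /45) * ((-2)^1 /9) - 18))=-61454835 /1289821184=-0.05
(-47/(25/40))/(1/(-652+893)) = -90616/5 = -18123.20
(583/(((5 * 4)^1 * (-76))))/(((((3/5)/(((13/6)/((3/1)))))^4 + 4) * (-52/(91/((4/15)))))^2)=-7728729936662109375/9375439482780581888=-0.82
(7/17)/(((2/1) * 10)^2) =7/6800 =0.00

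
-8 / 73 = -0.11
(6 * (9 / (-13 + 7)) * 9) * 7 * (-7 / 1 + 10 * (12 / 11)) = -24381 / 11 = -2216.45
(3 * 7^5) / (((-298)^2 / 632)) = 7966518 / 22201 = 358.84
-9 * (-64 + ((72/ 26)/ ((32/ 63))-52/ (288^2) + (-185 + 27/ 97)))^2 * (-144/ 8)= 40463040470464241809/ 4220511879168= 9587235.30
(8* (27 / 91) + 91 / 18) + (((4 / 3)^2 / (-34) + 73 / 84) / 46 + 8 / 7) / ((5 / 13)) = 1274423 / 121992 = 10.45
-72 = -72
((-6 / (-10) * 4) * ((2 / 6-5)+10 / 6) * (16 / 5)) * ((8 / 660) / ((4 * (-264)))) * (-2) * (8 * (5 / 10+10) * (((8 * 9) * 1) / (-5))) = 48384 / 75625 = 0.64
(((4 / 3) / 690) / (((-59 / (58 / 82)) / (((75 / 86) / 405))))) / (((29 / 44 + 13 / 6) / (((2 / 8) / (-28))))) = 319 / 2023876659924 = 0.00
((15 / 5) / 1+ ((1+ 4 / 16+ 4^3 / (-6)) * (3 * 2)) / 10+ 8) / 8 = 107 / 160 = 0.67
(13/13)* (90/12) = 15/2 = 7.50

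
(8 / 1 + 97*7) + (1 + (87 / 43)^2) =1279681 / 1849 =692.09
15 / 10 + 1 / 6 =5 / 3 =1.67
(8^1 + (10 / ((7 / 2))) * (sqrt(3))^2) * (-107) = -12412 / 7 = -1773.14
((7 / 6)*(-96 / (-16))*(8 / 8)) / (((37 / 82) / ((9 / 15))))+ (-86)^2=1369982 / 185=7405.31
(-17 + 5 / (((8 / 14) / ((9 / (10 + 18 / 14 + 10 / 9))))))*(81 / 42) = -898101 / 43736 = -20.53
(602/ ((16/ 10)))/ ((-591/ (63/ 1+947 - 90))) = -346150/ 591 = -585.70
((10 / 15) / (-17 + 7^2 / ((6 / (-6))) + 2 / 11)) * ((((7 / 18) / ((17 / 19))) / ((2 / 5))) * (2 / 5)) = -1463 / 332316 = -0.00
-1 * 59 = -59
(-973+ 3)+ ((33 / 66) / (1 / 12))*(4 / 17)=-16466 / 17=-968.59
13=13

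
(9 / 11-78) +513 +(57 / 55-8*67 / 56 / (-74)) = 12449671 / 28490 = 436.98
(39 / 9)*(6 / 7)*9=234 / 7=33.43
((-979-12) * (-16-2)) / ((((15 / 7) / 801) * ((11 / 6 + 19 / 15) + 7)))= 66678444 / 101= 660182.61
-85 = -85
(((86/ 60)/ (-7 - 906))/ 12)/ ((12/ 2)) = -43/ 1972080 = -0.00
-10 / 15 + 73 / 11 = 197 / 33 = 5.97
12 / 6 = 2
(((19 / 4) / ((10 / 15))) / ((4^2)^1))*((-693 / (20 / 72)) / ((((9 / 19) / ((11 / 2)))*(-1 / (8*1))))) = 8255709 / 80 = 103196.36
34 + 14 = 48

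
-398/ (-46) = 199/ 23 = 8.65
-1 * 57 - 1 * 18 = -75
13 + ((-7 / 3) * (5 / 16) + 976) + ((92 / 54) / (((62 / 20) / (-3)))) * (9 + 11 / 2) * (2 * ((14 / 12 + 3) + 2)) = 693.42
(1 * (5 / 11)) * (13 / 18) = 65 / 198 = 0.33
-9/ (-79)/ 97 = 9/ 7663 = 0.00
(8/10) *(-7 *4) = -112/5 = -22.40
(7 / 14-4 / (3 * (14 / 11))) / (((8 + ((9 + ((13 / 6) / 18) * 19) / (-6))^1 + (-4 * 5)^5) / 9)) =22356 / 14515172245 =0.00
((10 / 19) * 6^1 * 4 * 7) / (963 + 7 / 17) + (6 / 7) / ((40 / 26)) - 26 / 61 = 147950969 / 664373570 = 0.22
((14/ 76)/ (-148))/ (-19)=7/ 106856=0.00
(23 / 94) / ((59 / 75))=1725 / 5546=0.31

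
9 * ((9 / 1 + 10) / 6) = 57 / 2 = 28.50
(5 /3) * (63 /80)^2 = 1323 /1280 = 1.03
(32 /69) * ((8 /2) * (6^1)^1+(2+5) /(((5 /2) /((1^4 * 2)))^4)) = 537344 /43125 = 12.46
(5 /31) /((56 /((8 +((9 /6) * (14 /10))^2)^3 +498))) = 2409240521 /347200000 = 6.94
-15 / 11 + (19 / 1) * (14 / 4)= 65.14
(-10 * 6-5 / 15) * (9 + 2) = -1991 / 3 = -663.67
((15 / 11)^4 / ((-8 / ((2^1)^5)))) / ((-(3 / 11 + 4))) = 202500 / 62557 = 3.24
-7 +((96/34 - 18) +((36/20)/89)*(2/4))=-22.17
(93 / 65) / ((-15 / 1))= -31 / 325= -0.10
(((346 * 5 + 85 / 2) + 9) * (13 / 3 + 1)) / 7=4072 / 3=1357.33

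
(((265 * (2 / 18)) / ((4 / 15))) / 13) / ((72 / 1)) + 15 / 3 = 57485 / 11232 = 5.12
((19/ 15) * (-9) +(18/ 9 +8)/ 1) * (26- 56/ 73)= -12894/ 365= -35.33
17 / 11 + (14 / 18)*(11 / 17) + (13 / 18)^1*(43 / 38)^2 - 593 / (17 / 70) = -3951251459 / 1620168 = -2438.79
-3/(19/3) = -9/19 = -0.47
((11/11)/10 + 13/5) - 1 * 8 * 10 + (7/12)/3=-13879/180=-77.11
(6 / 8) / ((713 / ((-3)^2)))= 27 / 2852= 0.01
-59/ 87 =-0.68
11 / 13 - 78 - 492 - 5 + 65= -6619 / 13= -509.15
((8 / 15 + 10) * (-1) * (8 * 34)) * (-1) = 42976 / 15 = 2865.07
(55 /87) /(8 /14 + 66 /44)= 770 /2523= 0.31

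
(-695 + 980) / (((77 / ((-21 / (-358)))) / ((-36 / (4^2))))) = -7695 / 15752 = -0.49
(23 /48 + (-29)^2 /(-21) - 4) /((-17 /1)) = 14639 /5712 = 2.56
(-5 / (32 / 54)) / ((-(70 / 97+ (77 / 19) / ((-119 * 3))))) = 12689055 / 1068208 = 11.88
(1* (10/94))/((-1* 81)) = -5/3807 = -0.00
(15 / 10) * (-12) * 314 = -5652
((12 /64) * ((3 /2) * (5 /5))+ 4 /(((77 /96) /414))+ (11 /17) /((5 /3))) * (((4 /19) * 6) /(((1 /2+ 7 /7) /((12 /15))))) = 865109874 /621775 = 1391.36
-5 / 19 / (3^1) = -5 / 57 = -0.09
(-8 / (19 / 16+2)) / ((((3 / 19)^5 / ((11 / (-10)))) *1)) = 1743173696 / 61965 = 28131.59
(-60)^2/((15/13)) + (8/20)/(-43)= 670798/215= 3119.99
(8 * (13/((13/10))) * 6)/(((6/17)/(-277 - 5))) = -383520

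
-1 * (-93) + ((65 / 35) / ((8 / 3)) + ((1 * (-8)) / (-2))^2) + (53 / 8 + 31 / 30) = 49289 / 420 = 117.35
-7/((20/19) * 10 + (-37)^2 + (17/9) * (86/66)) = -39501/7798556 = -0.01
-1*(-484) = 484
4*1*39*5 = 780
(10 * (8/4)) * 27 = 540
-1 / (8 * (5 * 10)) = -1 / 400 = -0.00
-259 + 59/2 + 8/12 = -1373/6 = -228.83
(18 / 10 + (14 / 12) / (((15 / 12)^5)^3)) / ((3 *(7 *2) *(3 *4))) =168553018259 / 46142578125000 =0.00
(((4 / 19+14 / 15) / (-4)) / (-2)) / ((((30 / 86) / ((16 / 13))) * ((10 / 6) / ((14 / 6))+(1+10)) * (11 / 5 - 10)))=-98126 / 17772885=-0.01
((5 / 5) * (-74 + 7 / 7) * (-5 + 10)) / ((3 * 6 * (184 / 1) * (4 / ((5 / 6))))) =-1825 / 79488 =-0.02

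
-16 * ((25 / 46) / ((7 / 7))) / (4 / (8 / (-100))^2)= -8 / 575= -0.01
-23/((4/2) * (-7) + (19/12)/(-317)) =87492/53275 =1.64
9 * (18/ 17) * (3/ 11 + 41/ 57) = 33588/ 3553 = 9.45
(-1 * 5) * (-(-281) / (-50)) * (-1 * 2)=-281 / 5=-56.20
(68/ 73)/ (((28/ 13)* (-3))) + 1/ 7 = -2/ 1533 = -0.00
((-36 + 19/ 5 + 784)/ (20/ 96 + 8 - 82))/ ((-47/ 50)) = 128880/ 11891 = 10.84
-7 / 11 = -0.64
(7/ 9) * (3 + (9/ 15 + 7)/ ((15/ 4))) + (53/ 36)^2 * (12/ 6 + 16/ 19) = 1033153/ 102600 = 10.07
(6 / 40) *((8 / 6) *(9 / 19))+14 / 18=0.87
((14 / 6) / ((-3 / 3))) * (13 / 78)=-7 / 18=-0.39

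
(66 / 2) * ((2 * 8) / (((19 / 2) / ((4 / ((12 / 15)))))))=5280 / 19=277.89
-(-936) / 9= 104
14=14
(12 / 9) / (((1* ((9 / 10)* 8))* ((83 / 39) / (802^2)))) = 41808260 / 747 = 55968.22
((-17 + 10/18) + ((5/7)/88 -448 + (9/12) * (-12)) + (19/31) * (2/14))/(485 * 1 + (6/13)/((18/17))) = -151081567/154939488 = -0.98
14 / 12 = 7 / 6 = 1.17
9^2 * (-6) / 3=-162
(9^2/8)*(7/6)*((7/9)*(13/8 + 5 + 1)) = 8967/128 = 70.05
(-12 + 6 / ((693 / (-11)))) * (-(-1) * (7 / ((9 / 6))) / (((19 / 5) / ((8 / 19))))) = -20320 / 3249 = -6.25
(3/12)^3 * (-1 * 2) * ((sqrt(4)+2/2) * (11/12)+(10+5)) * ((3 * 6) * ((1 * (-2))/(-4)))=-639/128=-4.99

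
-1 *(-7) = 7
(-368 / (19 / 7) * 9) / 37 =-23184 / 703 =-32.98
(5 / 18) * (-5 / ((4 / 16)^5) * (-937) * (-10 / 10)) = -11993600 / 9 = -1332622.22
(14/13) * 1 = 14/13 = 1.08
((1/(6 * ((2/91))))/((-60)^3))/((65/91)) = -637/12960000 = -0.00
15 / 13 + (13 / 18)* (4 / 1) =473 / 117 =4.04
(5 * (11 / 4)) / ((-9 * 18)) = -55 / 648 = -0.08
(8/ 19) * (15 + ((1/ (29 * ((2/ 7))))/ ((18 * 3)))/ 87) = 8174534/ 1294299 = 6.32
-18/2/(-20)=9/20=0.45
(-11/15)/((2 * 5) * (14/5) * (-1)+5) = 11/345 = 0.03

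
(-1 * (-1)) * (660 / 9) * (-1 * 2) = -440 / 3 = -146.67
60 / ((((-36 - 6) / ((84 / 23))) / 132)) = -15840 / 23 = -688.70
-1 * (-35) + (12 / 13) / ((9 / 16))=1429 / 39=36.64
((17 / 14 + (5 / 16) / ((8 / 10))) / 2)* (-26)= -9347 / 448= -20.86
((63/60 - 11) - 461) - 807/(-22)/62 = -801961/1705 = -470.36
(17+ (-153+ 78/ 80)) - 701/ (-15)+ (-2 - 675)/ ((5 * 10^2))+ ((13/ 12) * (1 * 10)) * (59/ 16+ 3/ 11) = -2056701/ 44000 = -46.74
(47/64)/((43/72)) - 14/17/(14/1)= 6847/5848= 1.17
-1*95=-95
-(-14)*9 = 126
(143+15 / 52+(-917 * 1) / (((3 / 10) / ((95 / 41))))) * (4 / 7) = -44383327 / 11193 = -3965.28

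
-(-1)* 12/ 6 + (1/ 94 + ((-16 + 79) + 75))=13161/ 94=140.01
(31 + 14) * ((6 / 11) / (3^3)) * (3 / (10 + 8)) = 5 / 33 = 0.15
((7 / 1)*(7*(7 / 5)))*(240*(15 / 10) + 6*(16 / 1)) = 156408 / 5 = 31281.60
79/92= 0.86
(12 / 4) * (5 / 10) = 3 / 2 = 1.50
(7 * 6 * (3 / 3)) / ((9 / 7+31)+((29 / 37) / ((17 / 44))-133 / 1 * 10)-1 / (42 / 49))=-1109556 / 34260245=-0.03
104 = 104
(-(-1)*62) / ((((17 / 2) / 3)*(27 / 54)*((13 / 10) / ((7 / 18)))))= 13.09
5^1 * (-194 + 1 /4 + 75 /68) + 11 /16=-261813 /272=-962.55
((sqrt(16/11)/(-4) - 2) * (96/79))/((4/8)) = -384/79 - 192 * sqrt(11)/869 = -5.59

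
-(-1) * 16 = 16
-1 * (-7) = 7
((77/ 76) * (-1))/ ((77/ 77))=-77/ 76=-1.01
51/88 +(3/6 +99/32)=1469/352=4.17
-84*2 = -168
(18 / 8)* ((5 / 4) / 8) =45 / 128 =0.35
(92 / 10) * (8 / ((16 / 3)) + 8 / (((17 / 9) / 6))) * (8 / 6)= 5612 / 17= 330.12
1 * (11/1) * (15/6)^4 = 6875/16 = 429.69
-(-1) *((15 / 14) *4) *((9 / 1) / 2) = 135 / 7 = 19.29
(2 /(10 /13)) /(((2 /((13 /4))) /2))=169 /20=8.45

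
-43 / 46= -0.93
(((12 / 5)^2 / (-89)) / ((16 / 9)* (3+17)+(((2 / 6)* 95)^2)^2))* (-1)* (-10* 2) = -46656 / 36246809725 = -0.00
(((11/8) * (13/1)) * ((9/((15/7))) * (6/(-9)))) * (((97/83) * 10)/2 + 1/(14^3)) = -190321989/650720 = -292.48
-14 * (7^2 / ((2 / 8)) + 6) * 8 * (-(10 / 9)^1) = 226240 / 9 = 25137.78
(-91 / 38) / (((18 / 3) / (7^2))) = -4459 / 228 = -19.56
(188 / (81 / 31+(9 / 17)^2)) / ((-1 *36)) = -421073 / 233280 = -1.81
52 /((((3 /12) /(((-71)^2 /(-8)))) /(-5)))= 655330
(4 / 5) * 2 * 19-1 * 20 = 52 / 5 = 10.40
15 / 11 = 1.36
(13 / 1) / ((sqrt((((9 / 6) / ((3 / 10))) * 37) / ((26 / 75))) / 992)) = 12896 * sqrt(14430) / 2775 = 558.25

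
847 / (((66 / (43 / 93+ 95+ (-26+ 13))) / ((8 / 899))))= 2362052 / 250821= 9.42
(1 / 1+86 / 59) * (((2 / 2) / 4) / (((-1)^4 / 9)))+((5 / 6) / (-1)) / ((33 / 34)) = 109135 / 23364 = 4.67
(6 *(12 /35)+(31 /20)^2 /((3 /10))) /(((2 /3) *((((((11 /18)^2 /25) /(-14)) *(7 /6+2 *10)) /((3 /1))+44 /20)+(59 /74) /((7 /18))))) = 1140283575 /320424701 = 3.56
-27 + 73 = 46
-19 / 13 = -1.46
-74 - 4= -78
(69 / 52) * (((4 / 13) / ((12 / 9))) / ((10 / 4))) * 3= 621 / 1690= 0.37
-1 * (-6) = 6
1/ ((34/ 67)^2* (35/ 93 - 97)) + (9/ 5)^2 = 830976171/ 259695400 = 3.20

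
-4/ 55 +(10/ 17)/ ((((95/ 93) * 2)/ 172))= 878488/ 17765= 49.45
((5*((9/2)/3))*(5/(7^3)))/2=75/1372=0.05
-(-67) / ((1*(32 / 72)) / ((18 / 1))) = 5427 / 2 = 2713.50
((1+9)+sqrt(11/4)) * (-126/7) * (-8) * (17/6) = 204 * sqrt(11)+4080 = 4756.59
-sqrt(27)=-3* sqrt(3)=-5.20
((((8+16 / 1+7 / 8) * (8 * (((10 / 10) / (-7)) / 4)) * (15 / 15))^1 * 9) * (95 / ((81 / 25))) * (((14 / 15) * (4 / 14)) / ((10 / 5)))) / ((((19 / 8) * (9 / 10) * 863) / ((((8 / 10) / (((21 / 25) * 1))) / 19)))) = -3980000 / 585717237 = -0.01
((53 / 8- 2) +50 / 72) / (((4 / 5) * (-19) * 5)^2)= 0.00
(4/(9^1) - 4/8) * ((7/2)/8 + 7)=-119/288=-0.41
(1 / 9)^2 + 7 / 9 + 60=4924 / 81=60.79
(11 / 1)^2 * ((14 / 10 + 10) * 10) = 13794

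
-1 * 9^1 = -9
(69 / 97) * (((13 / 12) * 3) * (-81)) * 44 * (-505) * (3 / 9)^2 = 44845515 / 97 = 462324.90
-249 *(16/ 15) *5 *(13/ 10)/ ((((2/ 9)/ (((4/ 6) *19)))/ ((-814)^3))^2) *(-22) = 179485865325582735240262656/ 5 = 35897173065116547048052530.00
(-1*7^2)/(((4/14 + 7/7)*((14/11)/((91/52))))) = -3773/72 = -52.40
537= 537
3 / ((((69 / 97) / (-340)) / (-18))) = 593640 / 23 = 25810.43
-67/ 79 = -0.85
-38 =-38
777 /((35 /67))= 7437 /5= 1487.40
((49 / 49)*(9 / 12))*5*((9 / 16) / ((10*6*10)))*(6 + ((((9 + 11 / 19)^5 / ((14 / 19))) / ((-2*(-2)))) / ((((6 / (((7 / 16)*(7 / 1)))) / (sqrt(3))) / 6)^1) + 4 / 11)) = 63 / 2816 + 393140251413*sqrt(3) / 1334487040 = 510.29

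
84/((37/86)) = 7224/37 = 195.24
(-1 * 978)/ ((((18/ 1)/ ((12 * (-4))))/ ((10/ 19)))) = 26080/ 19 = 1372.63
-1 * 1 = -1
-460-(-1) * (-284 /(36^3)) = -5365511 /11664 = -460.01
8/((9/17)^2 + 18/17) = 2312/387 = 5.97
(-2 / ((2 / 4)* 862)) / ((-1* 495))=2 / 213345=0.00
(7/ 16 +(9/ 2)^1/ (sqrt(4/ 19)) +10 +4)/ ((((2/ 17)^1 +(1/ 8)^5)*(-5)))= -2680832/ 109255 - 417792*sqrt(19)/ 109255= -41.21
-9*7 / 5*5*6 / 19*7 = -2646 / 19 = -139.26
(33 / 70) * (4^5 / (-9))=-5632 / 105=-53.64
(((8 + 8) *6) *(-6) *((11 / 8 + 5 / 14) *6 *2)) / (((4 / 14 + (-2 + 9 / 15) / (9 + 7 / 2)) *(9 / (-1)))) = 145500 / 19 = 7657.89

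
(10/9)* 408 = 1360/3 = 453.33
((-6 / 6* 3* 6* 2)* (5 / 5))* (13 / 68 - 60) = 36603 / 17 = 2153.12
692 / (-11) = -692 / 11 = -62.91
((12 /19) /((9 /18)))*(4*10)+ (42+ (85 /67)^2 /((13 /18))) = 105062556 /1108783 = 94.75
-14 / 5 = -2.80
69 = 69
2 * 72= 144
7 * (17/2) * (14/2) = 833/2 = 416.50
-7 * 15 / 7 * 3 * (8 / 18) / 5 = -4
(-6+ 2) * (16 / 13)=-64 / 13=-4.92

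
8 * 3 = 24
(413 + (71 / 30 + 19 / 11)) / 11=137641 / 3630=37.92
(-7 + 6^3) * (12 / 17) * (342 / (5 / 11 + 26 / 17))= 25431.53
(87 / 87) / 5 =1 / 5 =0.20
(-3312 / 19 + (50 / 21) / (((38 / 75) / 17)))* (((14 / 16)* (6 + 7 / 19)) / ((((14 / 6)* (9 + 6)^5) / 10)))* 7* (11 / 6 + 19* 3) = -28233293 / 23085000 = -1.22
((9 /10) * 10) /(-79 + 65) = -9 /14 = -0.64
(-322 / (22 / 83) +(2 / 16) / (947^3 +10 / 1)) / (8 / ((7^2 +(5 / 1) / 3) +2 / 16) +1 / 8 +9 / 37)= -372268802318323433 / 161110609664499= -2310.64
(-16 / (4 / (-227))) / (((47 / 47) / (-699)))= -634692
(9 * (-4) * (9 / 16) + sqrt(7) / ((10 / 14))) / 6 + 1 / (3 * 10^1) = -401 / 120 + 7 * sqrt(7) / 30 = -2.72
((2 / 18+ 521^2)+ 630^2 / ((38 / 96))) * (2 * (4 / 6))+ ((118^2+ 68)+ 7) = 1712846.80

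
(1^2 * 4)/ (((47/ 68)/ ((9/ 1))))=2448/ 47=52.09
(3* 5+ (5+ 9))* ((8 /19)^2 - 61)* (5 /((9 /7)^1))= -7428785 /1083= -6859.45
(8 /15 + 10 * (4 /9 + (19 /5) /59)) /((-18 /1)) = -7463 /23895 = -0.31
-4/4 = -1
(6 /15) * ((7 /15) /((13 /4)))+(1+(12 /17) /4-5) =-62423 /16575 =-3.77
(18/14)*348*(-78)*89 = -21742344/7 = -3106049.14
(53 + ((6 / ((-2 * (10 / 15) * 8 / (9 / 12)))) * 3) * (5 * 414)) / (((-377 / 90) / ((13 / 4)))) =3696255 / 1856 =1991.52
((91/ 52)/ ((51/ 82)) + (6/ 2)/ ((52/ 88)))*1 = 10463/ 1326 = 7.89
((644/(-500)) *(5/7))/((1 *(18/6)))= -23/75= -0.31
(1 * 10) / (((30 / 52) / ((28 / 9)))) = 53.93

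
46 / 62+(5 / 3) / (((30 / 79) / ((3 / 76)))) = 0.92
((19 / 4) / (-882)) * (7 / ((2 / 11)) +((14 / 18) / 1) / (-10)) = -4693 / 22680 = -0.21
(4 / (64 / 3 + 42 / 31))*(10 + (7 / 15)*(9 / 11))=106206 / 58025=1.83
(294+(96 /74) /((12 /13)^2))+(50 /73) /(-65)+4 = 31550293 /105339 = 299.51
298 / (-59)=-298 / 59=-5.05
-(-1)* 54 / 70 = 27 / 35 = 0.77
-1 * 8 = -8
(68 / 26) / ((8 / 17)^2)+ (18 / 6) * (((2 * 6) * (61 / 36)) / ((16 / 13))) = 25531 / 416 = 61.37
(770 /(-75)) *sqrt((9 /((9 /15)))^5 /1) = -2310 *sqrt(15) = -8946.59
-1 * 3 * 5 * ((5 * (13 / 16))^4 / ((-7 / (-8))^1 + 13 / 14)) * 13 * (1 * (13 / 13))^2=-24366103125 / 827392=-29449.29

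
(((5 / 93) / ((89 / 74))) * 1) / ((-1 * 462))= -0.00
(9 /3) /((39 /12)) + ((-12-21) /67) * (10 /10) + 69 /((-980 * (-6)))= 755033 /1707160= 0.44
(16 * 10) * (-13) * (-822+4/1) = 1701440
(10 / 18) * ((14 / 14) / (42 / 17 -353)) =-85 / 53631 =-0.00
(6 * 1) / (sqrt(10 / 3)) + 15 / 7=15 / 7 + 3 * sqrt(30) / 5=5.43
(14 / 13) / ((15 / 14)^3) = 38416 / 43875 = 0.88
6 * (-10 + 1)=-54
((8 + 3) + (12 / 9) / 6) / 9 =101 / 81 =1.25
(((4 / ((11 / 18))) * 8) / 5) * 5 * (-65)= -37440 / 11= -3403.64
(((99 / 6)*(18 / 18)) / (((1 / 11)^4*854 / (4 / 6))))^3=4177248169415651 / 622835864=6706820.22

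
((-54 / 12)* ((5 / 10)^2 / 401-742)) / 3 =3570501 / 3208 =1113.00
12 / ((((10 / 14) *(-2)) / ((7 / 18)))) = -49 / 15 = -3.27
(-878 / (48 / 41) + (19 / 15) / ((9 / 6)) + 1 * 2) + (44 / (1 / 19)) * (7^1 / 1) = 1837759 / 360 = 5104.89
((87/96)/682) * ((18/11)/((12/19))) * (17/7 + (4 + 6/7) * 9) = 533919/3360896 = 0.16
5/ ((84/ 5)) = 0.30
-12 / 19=-0.63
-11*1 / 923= -11 / 923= -0.01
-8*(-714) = 5712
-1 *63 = -63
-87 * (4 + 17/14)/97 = -6351/1358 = -4.68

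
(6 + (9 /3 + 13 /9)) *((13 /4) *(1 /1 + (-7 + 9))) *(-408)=-41548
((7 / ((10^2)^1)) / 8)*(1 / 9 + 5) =161 / 3600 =0.04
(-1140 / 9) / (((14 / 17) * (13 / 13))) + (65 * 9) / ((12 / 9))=284.94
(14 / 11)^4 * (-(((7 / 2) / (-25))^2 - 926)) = 22232789404 / 9150625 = 2429.65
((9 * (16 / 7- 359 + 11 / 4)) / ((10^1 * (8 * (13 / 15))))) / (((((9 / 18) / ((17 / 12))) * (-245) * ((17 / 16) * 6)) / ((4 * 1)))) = 0.33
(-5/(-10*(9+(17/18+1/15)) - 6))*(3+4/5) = 171/955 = 0.18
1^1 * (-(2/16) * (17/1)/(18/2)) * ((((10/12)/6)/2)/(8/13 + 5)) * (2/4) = -1105/756864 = -0.00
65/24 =2.71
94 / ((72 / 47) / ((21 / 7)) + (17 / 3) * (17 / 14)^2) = 2597784 / 245023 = 10.60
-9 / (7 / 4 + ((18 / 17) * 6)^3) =-176868 / 5073239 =-0.03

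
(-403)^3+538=-65450289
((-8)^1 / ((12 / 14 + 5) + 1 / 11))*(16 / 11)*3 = -1344 / 229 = -5.87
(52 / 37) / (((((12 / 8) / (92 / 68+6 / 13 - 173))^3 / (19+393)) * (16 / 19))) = -1022020856.76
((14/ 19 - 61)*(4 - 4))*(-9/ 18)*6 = 0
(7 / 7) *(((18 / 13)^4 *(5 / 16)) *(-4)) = -4.59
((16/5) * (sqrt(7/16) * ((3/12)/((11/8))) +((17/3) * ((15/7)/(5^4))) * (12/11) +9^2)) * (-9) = -112295376/48125-72 * sqrt(7)/55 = -2336.87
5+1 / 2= 11 / 2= 5.50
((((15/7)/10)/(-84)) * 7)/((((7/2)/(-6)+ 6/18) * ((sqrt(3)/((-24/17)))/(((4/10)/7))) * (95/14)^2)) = -32 * sqrt(3)/767125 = -0.00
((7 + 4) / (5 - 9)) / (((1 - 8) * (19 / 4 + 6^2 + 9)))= 11 / 1393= 0.01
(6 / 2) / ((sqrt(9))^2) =1 / 3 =0.33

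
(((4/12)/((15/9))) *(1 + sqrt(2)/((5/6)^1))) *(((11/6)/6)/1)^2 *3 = 121/2160 + 121 *sqrt(2)/1800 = 0.15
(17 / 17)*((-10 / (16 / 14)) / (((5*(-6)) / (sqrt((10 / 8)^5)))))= 175*sqrt(5) / 768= 0.51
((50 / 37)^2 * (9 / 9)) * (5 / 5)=2500 / 1369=1.83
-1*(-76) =76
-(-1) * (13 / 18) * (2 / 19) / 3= 13 / 513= 0.03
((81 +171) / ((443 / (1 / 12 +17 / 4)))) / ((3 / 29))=10556 / 443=23.83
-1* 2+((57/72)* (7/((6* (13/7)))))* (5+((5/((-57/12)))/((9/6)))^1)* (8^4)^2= 35863687.12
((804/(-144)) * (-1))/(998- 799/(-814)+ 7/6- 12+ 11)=27269/4879840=0.01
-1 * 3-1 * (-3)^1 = 0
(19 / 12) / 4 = 19 / 48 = 0.40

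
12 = 12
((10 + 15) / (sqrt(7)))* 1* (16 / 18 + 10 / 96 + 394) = 1421975* sqrt(7) / 1008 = 3732.33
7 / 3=2.33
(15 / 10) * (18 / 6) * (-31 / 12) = -11.62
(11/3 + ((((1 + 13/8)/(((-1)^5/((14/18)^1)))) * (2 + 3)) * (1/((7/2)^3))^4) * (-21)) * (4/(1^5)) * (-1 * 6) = -3551178856/40353607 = -88.00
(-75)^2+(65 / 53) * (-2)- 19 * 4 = 293967 / 53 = 5546.55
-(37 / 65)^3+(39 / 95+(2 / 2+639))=3340619668 / 5217875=640.23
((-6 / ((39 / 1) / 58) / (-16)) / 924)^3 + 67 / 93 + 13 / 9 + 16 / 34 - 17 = -839707821589524725 / 58457004856233984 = -14.36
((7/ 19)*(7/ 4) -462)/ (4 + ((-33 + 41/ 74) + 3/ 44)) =14270641/ 877781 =16.26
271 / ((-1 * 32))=-271 / 32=-8.47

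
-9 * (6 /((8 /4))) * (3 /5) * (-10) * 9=1458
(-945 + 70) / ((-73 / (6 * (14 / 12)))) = 6125 / 73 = 83.90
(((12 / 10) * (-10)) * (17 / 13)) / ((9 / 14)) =-952 / 39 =-24.41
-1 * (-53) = 53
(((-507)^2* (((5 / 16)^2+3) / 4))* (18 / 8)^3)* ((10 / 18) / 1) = 82555142085 / 65536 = 1259691.50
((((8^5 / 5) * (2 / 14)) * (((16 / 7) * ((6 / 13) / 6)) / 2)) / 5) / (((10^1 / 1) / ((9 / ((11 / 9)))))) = 10616832 / 875875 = 12.12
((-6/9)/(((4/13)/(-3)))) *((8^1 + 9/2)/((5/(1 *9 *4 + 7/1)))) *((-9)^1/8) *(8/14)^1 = -25155/56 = -449.20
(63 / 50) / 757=63 / 37850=0.00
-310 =-310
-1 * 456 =-456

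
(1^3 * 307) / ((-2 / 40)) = -6140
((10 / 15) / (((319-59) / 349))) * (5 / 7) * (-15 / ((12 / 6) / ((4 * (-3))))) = 5235 / 91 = 57.53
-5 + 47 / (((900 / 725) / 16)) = 5407 / 9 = 600.78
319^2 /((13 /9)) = 915849 /13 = 70449.92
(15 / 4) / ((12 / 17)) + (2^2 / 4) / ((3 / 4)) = 319 / 48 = 6.65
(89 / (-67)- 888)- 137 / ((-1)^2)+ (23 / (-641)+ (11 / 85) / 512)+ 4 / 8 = -1917394613663 / 1869053440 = -1025.86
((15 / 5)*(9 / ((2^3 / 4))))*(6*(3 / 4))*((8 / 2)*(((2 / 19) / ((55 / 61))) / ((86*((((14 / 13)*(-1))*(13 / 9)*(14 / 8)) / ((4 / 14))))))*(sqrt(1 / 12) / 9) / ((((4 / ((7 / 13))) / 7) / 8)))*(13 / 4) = -4941*sqrt(3) / 314545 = -0.03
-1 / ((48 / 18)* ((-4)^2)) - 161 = -20611 / 128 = -161.02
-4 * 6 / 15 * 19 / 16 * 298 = -2831 / 5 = -566.20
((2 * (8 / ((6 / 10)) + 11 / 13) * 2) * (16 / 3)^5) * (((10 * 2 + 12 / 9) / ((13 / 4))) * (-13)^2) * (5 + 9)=8312909201408 / 2187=3801055876.27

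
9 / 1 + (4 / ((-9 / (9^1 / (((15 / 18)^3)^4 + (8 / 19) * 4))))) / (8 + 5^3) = 4671922388157 / 520069946389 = 8.98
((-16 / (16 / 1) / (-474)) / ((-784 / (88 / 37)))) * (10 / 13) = -55 / 11171706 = -0.00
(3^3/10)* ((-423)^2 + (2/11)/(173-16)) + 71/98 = 40882135244/84623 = 483109.03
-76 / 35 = -2.17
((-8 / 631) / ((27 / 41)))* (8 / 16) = -0.01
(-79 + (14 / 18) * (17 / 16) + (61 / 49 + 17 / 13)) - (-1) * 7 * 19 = 5263259 / 91728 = 57.38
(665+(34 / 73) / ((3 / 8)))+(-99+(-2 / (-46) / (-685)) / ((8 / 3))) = 15657444383 / 27602760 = 567.24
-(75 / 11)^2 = -5625 / 121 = -46.49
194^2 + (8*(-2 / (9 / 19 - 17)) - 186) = 5879802 / 157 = 37450.97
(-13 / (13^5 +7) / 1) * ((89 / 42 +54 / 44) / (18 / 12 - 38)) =0.00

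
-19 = -19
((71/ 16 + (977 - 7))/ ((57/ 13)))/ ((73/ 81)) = 5472441/ 22192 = 246.60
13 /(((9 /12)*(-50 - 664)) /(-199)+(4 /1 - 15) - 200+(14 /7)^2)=-398 /6255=-0.06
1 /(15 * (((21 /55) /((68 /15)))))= 748 /945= 0.79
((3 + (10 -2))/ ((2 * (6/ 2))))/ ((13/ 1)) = 11/ 78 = 0.14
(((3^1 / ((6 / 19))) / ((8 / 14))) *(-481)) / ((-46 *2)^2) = -63973 / 67712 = -0.94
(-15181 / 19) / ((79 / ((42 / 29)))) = -33558 / 2291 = -14.65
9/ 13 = 0.69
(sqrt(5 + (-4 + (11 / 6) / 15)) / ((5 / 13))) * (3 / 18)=0.46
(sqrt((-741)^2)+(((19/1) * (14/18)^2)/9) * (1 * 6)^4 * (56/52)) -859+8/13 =194810/117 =1665.04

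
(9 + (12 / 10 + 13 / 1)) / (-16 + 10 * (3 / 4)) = -232 / 85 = -2.73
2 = 2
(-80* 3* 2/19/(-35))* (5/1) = 480/133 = 3.61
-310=-310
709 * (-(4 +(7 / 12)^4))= -2918.09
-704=-704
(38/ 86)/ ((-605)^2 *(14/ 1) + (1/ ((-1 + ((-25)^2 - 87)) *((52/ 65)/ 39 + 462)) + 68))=306409694/ 3553545689805319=0.00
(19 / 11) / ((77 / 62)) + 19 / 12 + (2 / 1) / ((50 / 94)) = 1711141 / 254100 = 6.73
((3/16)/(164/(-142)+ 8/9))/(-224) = 1917/609280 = 0.00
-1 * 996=-996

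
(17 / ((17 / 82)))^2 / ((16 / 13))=21853 / 4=5463.25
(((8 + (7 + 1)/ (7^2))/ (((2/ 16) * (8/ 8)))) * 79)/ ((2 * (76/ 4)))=126400/ 931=135.77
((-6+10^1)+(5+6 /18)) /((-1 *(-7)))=1.33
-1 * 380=-380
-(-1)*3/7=3/7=0.43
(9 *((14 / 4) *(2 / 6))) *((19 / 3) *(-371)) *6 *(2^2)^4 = -37895424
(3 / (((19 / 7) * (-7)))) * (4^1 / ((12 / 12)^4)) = -12 / 19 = -0.63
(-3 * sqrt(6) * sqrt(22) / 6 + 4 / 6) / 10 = 1 / 15-sqrt(33) / 10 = -0.51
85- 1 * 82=3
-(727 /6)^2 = -528529 /36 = -14681.36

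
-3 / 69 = -1 / 23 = -0.04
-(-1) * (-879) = -879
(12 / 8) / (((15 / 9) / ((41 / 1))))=369 / 10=36.90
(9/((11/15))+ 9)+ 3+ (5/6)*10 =1076/33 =32.61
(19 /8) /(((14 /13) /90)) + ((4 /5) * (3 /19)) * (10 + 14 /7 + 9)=1070037 /5320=201.13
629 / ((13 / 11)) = 6919 / 13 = 532.23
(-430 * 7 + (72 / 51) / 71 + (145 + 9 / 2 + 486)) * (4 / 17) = -11463990 / 20519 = -558.70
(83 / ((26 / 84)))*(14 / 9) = 16268 / 39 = 417.13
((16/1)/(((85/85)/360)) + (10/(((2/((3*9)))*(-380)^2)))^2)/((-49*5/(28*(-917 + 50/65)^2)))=-681574463795278454409/1233357944000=-552616916.37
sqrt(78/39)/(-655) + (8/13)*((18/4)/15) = 12/65-sqrt(2)/655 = 0.18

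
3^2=9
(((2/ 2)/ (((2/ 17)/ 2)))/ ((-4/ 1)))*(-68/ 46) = 289/ 46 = 6.28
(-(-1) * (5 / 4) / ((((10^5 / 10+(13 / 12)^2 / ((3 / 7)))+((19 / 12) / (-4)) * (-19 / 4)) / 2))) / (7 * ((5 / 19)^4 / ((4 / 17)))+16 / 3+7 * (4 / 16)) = 675584064 / 19536127337221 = 0.00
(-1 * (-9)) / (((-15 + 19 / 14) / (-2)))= 252 / 191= 1.32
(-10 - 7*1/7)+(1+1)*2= -7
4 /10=2 /5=0.40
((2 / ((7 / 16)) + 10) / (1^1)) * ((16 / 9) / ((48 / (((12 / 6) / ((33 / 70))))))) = 680 / 297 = 2.29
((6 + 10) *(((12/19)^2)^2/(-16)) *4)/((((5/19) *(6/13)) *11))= -179712/377245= -0.48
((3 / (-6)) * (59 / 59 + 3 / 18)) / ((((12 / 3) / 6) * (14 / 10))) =-5 / 8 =-0.62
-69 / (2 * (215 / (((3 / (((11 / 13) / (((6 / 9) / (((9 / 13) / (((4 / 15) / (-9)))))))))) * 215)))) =15548 / 4455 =3.49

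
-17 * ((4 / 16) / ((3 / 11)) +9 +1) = -2227 / 12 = -185.58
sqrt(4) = 2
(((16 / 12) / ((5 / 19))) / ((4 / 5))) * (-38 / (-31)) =722 / 93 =7.76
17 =17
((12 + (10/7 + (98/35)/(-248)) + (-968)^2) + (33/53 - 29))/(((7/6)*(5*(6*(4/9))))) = 60236.30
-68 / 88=-17 / 22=-0.77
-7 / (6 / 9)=-21 / 2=-10.50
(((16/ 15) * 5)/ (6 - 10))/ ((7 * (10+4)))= -2/ 147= -0.01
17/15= 1.13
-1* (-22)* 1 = 22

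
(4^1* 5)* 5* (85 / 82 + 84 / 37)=501650 / 1517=330.69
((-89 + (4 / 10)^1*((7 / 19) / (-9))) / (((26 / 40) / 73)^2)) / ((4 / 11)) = -89228669420 / 28899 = -3087604.05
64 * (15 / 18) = 160 / 3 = 53.33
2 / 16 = 1 / 8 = 0.12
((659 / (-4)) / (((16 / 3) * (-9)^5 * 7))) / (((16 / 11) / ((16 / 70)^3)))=7249 / 11814720750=0.00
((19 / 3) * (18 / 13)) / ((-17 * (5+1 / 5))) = -285 / 2873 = -0.10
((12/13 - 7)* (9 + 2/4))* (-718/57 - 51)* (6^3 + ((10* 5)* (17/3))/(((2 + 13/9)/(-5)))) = -288952375/403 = -717003.41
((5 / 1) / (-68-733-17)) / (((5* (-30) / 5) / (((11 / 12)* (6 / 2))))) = 11 / 19632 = 0.00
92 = 92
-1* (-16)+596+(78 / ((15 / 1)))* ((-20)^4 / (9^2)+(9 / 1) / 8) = 17640917 / 1620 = 10889.45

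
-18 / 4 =-9 / 2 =-4.50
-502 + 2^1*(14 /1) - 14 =-488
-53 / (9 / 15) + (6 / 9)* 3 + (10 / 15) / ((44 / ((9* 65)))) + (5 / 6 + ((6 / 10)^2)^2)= -525984 / 6875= -76.51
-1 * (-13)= 13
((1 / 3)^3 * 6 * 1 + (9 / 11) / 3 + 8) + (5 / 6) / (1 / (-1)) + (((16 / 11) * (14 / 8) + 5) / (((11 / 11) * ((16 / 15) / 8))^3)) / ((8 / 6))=7587647 / 3168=2395.09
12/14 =6/7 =0.86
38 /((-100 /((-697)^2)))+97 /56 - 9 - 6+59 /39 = -10080206957 /54600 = -184619.18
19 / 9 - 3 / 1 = -8 / 9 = -0.89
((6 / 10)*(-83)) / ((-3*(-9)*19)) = -83 / 855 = -0.10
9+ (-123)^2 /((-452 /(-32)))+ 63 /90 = 1221281 /1130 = 1080.78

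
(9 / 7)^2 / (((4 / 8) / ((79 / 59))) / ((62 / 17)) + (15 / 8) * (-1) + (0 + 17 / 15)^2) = -357064200 / 105444913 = -3.39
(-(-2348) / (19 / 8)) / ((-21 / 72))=-450816 / 133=-3389.59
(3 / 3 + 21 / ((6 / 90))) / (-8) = -79 / 2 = -39.50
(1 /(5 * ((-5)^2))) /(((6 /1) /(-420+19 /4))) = -1661 /3000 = -0.55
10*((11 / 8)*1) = 55 / 4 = 13.75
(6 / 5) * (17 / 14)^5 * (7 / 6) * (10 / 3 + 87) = 384781247 / 1152480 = 333.87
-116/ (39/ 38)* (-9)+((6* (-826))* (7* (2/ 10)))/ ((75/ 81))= -10523892/ 1625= -6476.24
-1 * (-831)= 831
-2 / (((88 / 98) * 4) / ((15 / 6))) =-245 / 176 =-1.39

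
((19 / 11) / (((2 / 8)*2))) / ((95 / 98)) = 196 / 55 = 3.56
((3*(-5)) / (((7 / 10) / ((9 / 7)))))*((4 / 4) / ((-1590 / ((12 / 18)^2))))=20 / 2597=0.01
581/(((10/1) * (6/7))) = 4067/60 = 67.78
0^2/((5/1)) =0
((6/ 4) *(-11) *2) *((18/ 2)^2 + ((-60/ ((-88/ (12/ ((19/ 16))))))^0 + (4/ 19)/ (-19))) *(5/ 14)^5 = -1526146875/ 97077232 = -15.72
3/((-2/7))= -21/2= -10.50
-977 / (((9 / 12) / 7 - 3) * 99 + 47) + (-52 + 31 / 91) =-29021407 / 609973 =-47.58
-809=-809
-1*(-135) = 135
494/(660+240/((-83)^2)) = 1701583/2273490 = 0.75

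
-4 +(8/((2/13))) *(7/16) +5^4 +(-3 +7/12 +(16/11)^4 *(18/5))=144385364/219615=657.45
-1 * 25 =-25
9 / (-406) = -9 / 406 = -0.02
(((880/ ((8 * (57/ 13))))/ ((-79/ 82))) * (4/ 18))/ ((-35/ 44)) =2063776/ 283689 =7.27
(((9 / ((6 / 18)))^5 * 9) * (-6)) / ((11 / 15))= -11622614670 / 11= -1056601333.64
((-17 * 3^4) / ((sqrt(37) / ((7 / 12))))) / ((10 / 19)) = -250.90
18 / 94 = 9 / 47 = 0.19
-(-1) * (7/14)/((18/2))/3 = 0.02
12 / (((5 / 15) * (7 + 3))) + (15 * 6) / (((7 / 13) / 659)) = 3855276 / 35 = 110150.74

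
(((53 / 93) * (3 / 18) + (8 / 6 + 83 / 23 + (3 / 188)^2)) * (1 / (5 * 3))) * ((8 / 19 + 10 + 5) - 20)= -33131461597 / 21546232560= -1.54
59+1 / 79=4662 / 79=59.01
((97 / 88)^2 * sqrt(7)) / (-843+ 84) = -9409 * sqrt(7) / 5877696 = -0.00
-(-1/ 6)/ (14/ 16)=4/ 21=0.19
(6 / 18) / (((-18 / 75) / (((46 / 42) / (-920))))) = 5 / 3024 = 0.00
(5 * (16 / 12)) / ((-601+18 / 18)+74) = -10 / 789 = -0.01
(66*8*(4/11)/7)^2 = 36864/49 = 752.33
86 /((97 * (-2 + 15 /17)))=-0.79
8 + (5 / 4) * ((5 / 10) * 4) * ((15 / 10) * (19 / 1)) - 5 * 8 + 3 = 169 / 4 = 42.25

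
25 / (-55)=-5 / 11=-0.45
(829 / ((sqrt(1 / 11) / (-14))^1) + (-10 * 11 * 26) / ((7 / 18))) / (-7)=51480 / 49 + 1658 * sqrt(11)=6549.58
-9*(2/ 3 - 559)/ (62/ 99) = 497475/ 62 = 8023.79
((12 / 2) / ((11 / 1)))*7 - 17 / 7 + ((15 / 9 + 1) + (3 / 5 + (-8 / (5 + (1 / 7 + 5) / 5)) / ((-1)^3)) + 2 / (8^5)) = 5.98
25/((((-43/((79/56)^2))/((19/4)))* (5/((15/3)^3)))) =-74111875/539392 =-137.40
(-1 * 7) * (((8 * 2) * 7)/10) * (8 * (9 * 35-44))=-849856/5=-169971.20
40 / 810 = 4 / 81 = 0.05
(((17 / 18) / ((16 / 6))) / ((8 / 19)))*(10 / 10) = 323 / 384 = 0.84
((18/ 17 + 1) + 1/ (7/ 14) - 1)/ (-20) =-13/ 85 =-0.15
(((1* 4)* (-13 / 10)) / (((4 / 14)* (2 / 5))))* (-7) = 318.50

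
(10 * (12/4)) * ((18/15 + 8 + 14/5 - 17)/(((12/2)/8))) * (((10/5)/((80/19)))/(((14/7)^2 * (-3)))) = 95/12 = 7.92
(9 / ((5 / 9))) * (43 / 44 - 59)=-206793 / 220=-939.97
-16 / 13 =-1.23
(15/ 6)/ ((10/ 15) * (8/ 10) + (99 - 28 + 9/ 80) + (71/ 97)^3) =21904152/ 631172435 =0.03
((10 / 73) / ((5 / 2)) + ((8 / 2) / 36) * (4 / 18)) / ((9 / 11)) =5170 / 53217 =0.10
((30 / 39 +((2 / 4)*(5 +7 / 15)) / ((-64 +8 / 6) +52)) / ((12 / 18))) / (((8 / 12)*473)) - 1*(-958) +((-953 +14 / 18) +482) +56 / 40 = 1575082033 / 3219840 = 489.18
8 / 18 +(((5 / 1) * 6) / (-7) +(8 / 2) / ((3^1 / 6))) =262 / 63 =4.16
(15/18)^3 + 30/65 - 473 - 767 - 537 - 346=-5958463/2808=-2121.96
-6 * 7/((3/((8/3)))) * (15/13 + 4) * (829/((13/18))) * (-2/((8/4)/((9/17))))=335924064/2873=116924.49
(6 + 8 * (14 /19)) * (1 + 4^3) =14690 /19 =773.16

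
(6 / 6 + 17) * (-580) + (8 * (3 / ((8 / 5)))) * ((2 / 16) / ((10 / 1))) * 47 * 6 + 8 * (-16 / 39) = -3241807 / 312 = -10390.41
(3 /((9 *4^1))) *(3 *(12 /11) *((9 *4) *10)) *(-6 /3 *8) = -17280 /11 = -1570.91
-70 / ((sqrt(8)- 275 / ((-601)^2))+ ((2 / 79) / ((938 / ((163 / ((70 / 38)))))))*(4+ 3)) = 625135106569157772525 / 4477379877749969415727- 156713283095563931625875*sqrt(2) / 8954759755499938831454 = -24.61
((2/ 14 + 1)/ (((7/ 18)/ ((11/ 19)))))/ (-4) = -396/ 931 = -0.43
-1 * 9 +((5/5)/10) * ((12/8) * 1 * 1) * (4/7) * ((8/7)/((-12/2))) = -2209/245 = -9.02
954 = 954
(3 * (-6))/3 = -6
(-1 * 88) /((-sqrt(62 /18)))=264 * sqrt(31) /31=47.42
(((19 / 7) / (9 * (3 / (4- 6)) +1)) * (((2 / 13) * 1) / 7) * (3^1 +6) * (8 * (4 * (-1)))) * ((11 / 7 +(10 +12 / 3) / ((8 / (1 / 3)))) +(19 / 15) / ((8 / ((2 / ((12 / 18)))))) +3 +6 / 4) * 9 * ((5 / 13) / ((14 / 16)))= 393261696 / 10144225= 38.77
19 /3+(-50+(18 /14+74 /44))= -18803 /462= -40.70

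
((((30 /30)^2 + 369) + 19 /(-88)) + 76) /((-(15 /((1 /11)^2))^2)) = -39229 /289891800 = -0.00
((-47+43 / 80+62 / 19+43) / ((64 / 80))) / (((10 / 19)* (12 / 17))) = -1717 / 2560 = -0.67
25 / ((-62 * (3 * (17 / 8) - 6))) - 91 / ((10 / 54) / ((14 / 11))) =-626.49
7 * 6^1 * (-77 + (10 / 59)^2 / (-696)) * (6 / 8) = -979407723 / 403796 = -2425.50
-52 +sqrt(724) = -52 +2* sqrt(181) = -25.09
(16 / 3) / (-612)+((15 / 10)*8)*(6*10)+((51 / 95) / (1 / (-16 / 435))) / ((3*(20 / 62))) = 22760889452 / 31613625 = 719.97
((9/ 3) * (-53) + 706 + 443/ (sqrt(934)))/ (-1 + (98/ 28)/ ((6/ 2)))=1329 * sqrt(934)/ 467 + 3282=3368.97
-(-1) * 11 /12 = 11 /12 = 0.92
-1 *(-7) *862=6034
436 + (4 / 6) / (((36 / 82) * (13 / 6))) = 51094 / 117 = 436.70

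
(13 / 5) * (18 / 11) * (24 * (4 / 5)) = 22464 / 275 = 81.69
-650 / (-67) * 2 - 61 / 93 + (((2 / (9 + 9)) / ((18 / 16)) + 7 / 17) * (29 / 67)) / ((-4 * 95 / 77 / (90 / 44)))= 47426863 / 2542248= 18.66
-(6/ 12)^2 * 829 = -829/ 4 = -207.25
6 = 6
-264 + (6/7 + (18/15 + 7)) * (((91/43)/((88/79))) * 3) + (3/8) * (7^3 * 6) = 10583307/18920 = 559.37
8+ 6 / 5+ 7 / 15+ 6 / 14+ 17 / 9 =755 / 63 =11.98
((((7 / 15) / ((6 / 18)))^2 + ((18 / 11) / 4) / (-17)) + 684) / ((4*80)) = 6413501 / 2992000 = 2.14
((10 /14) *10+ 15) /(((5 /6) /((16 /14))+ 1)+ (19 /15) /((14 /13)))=12400 /1627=7.62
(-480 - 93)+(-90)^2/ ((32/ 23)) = 41991/ 8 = 5248.88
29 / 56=0.52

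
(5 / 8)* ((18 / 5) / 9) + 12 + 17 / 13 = 705 / 52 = 13.56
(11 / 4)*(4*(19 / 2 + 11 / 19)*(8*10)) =168520 / 19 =8869.47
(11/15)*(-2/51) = -22/765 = -0.03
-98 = -98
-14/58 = -0.24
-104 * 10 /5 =-208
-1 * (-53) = 53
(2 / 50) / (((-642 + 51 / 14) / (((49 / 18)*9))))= -343 / 223425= -0.00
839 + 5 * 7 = 874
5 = 5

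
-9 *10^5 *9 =-8100000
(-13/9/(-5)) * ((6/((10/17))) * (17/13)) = 289/75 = 3.85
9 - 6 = 3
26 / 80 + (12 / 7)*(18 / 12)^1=811 / 280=2.90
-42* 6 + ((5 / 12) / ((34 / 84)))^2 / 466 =-135750167 / 538696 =-252.00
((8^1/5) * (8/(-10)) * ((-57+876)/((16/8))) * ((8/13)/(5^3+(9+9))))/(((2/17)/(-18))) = 1233792/3575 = 345.12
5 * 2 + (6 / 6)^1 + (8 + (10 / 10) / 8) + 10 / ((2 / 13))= 673 / 8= 84.12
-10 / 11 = -0.91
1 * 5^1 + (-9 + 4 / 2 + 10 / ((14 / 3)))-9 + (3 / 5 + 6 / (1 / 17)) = 3281 / 35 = 93.74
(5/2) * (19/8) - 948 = -942.06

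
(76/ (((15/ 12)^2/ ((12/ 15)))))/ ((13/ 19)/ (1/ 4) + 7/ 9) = 11.07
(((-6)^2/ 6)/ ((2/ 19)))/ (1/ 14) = 798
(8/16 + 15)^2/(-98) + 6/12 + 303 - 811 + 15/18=-598723/1176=-509.12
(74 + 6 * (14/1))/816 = 79/408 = 0.19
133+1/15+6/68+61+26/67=6647533/34170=194.54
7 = 7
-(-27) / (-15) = -9 / 5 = -1.80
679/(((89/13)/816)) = 7202832/89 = 80930.70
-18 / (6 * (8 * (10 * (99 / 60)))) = -1 / 44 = -0.02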